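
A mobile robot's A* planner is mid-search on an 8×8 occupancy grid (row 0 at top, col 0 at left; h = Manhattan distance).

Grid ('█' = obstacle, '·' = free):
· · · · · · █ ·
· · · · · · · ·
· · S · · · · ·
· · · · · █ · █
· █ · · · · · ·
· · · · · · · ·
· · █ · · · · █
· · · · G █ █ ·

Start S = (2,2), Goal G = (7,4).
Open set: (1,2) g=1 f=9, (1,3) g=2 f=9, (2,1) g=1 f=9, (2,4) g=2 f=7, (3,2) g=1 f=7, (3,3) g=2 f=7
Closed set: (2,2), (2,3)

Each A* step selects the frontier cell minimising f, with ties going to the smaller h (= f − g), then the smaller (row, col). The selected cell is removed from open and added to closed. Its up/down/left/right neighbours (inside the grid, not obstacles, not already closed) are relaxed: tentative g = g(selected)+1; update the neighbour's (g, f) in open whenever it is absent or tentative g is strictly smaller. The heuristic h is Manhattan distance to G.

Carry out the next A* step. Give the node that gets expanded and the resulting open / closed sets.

step 1: expand (2,4) (f=7, h=5) → closed; open now [(1,2) g=1 f=9, (1,3) g=2 f=9, (1,4) g=3 f=9, (2,1) g=1 f=9, (2,5) g=3 f=9, (3,2) g=1 f=7, (3,3) g=2 f=7, (3,4) g=3 f=7]

expanded=(2,4); open=[(1,2) g=1 f=9, (1,3) g=2 f=9, (1,4) g=3 f=9, (2,1) g=1 f=9, (2,5) g=3 f=9, (3,2) g=1 f=7, (3,3) g=2 f=7, (3,4) g=3 f=7]; closed=[(2,2), (2,3), (2,4)]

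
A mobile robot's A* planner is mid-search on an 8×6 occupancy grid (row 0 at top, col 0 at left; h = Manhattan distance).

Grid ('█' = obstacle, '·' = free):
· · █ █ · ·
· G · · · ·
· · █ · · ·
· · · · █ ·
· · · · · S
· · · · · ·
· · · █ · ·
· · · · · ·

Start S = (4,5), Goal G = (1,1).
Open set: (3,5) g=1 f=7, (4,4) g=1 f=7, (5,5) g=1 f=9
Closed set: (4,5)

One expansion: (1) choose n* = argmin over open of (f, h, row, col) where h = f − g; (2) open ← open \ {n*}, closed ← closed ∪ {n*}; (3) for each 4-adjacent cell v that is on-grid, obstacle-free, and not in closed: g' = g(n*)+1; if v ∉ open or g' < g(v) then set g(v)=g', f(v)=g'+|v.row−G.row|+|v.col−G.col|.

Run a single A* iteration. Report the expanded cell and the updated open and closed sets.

step 1: expand (3,5) (f=7, h=6) → closed; open now [(2,5) g=2 f=7, (4,4) g=1 f=7, (5,5) g=1 f=9]

expanded=(3,5); open=[(2,5) g=2 f=7, (4,4) g=1 f=7, (5,5) g=1 f=9]; closed=[(3,5), (4,5)]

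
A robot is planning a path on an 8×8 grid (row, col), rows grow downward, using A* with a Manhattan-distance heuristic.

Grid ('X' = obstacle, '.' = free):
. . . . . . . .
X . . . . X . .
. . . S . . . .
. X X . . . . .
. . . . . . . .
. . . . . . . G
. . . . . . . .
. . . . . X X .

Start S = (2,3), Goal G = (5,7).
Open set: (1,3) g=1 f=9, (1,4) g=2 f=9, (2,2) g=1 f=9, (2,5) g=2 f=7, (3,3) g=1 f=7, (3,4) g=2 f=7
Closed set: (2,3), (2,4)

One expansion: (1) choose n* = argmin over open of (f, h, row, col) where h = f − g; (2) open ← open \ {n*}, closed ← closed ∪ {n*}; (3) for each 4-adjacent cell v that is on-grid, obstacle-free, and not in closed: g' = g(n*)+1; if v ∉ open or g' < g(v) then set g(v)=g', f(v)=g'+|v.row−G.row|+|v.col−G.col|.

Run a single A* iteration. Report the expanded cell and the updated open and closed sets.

step 1: expand (2,5) (f=7, h=5) → closed; open now [(1,3) g=1 f=9, (1,4) g=2 f=9, (2,2) g=1 f=9, (2,6) g=3 f=7, (3,3) g=1 f=7, (3,4) g=2 f=7, (3,5) g=3 f=7]

expanded=(2,5); open=[(1,3) g=1 f=9, (1,4) g=2 f=9, (2,2) g=1 f=9, (2,6) g=3 f=7, (3,3) g=1 f=7, (3,4) g=2 f=7, (3,5) g=3 f=7]; closed=[(2,3), (2,4), (2,5)]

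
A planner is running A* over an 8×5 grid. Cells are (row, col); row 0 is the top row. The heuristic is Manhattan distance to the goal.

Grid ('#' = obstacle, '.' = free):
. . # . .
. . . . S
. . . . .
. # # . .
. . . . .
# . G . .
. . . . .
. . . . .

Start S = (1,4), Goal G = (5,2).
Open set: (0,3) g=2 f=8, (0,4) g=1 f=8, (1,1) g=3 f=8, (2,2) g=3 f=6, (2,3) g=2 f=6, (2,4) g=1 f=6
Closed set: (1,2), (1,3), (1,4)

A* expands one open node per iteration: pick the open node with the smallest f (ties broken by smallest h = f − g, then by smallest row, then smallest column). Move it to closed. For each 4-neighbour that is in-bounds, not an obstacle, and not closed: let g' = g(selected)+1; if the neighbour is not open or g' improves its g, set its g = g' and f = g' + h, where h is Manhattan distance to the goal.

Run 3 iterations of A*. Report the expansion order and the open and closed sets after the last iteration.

step 1: expand (2,2) (f=6, h=3) → closed; open now [(0,3) g=2 f=8, (0,4) g=1 f=8, (1,1) g=3 f=8, (2,1) g=4 f=8, (2,3) g=2 f=6, (2,4) g=1 f=6]
step 2: expand (2,3) (f=6, h=4) → closed; open now [(0,3) g=2 f=8, (0,4) g=1 f=8, (1,1) g=3 f=8, (2,1) g=4 f=8, (2,4) g=1 f=6, (3,3) g=3 f=6]
step 3: expand (3,3) (f=6, h=3) → closed; open now [(0,3) g=2 f=8, (0,4) g=1 f=8, (1,1) g=3 f=8, (2,1) g=4 f=8, (2,4) g=1 f=6, (3,4) g=4 f=8, (4,3) g=4 f=6]

order=[(2,2) → (2,3) → (3,3)]; open=[(0,3) g=2 f=8, (0,4) g=1 f=8, (1,1) g=3 f=8, (2,1) g=4 f=8, (2,4) g=1 f=6, (3,4) g=4 f=8, (4,3) g=4 f=6]; closed=[(1,2), (1,3), (1,4), (2,2), (2,3), (3,3)]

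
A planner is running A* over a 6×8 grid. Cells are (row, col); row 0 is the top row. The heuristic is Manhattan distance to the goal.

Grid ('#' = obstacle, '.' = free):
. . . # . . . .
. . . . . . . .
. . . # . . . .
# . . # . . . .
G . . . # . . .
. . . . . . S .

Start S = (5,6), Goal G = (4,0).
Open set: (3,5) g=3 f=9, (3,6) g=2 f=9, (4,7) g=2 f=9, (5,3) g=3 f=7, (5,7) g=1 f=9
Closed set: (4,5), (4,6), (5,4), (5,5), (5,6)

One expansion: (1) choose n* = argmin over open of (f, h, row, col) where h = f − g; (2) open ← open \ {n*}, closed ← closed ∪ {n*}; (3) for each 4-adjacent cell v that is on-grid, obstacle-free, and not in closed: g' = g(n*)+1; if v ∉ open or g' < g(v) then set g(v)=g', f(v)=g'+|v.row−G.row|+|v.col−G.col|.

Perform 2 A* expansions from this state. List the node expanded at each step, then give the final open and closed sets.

order=[(5,3) → (4,3)]; open=[(3,5) g=3 f=9, (3,6) g=2 f=9, (4,2) g=5 f=7, (4,7) g=2 f=9, (5,2) g=4 f=7, (5,7) g=1 f=9]; closed=[(4,3), (4,5), (4,6), (5,3), (5,4), (5,5), (5,6)]

step 1: expand (5,3) (f=7, h=4) → closed; open now [(3,5) g=3 f=9, (3,6) g=2 f=9, (4,3) g=4 f=7, (4,7) g=2 f=9, (5,2) g=4 f=7, (5,7) g=1 f=9]
step 2: expand (4,3) (f=7, h=3) → closed; open now [(3,5) g=3 f=9, (3,6) g=2 f=9, (4,2) g=5 f=7, (4,7) g=2 f=9, (5,2) g=4 f=7, (5,7) g=1 f=9]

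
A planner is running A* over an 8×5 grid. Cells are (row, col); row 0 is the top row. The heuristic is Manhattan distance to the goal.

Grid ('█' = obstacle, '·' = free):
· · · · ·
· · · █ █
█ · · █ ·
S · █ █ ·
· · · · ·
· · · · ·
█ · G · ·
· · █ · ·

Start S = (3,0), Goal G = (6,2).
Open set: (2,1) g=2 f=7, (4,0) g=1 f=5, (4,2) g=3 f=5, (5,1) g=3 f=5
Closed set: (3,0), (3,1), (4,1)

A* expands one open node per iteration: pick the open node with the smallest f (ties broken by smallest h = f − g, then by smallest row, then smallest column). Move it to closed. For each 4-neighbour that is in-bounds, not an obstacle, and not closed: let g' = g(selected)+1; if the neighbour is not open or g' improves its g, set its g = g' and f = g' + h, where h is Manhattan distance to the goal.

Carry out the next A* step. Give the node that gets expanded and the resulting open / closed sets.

expanded=(4,2); open=[(2,1) g=2 f=7, (4,0) g=1 f=5, (4,3) g=4 f=7, (5,1) g=3 f=5, (5,2) g=4 f=5]; closed=[(3,0), (3,1), (4,1), (4,2)]

step 1: expand (4,2) (f=5, h=2) → closed; open now [(2,1) g=2 f=7, (4,0) g=1 f=5, (4,3) g=4 f=7, (5,1) g=3 f=5, (5,2) g=4 f=5]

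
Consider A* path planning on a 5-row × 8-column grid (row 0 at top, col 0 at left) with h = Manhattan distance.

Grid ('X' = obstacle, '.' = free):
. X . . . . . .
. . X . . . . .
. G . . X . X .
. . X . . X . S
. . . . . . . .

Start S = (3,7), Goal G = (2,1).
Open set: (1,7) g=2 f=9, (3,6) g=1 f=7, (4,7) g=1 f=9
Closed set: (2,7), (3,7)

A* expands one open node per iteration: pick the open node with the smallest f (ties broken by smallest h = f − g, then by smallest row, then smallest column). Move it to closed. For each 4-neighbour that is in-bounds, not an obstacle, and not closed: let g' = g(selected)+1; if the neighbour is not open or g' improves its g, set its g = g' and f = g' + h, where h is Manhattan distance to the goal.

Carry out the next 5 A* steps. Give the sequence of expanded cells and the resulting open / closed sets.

order=[(3,6) → (1,7) → (1,6) → (1,5) → (1,4)]; open=[(0,4) g=6 f=11, (0,5) g=5 f=11, (0,6) g=4 f=11, (0,7) g=3 f=11, (1,3) g=6 f=9, (2,5) g=5 f=9, (4,6) g=2 f=9, (4,7) g=1 f=9]; closed=[(1,4), (1,5), (1,6), (1,7), (2,7), (3,6), (3,7)]

step 1: expand (3,6) (f=7, h=6) → closed; open now [(1,7) g=2 f=9, (4,6) g=2 f=9, (4,7) g=1 f=9]
step 2: expand (1,7) (f=9, h=7) → closed; open now [(0,7) g=3 f=11, (1,6) g=3 f=9, (4,6) g=2 f=9, (4,7) g=1 f=9]
step 3: expand (1,6) (f=9, h=6) → closed; open now [(0,6) g=4 f=11, (0,7) g=3 f=11, (1,5) g=4 f=9, (4,6) g=2 f=9, (4,7) g=1 f=9]
step 4: expand (1,5) (f=9, h=5) → closed; open now [(0,5) g=5 f=11, (0,6) g=4 f=11, (0,7) g=3 f=11, (1,4) g=5 f=9, (2,5) g=5 f=9, (4,6) g=2 f=9, (4,7) g=1 f=9]
step 5: expand (1,4) (f=9, h=4) → closed; open now [(0,4) g=6 f=11, (0,5) g=5 f=11, (0,6) g=4 f=11, (0,7) g=3 f=11, (1,3) g=6 f=9, (2,5) g=5 f=9, (4,6) g=2 f=9, (4,7) g=1 f=9]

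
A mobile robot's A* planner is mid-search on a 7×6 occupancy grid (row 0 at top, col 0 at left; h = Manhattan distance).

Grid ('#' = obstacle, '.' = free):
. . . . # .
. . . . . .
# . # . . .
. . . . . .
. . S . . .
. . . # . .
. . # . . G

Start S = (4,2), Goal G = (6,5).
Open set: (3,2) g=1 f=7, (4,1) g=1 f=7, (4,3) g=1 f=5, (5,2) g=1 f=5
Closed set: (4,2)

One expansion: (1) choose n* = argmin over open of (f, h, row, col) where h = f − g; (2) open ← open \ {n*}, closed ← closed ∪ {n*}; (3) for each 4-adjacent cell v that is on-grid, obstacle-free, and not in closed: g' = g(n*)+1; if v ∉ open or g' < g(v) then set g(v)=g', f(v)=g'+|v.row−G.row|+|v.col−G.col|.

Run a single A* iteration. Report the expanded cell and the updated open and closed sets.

step 1: expand (4,3) (f=5, h=4) → closed; open now [(3,2) g=1 f=7, (3,3) g=2 f=7, (4,1) g=1 f=7, (4,4) g=2 f=5, (5,2) g=1 f=5]

expanded=(4,3); open=[(3,2) g=1 f=7, (3,3) g=2 f=7, (4,1) g=1 f=7, (4,4) g=2 f=5, (5,2) g=1 f=5]; closed=[(4,2), (4,3)]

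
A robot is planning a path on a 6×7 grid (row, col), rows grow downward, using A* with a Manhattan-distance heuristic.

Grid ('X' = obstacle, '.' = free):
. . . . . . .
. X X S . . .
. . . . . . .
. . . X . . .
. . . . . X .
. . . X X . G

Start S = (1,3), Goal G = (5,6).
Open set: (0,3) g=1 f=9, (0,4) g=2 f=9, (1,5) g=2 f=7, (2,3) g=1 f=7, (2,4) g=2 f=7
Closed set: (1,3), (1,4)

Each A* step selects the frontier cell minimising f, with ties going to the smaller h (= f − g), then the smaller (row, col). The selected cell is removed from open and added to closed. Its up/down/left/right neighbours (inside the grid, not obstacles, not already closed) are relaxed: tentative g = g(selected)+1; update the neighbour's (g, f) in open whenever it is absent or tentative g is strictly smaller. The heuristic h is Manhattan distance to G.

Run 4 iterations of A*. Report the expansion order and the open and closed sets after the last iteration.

order=[(1,5) → (1,6) → (2,6) → (3,6)]; open=[(0,3) g=1 f=9, (0,4) g=2 f=9, (0,5) g=3 f=9, (0,6) g=4 f=9, (2,3) g=1 f=7, (2,4) g=2 f=7, (2,5) g=3 f=7, (3,5) g=6 f=9, (4,6) g=6 f=7]; closed=[(1,3), (1,4), (1,5), (1,6), (2,6), (3,6)]

step 1: expand (1,5) (f=7, h=5) → closed; open now [(0,3) g=1 f=9, (0,4) g=2 f=9, (0,5) g=3 f=9, (1,6) g=3 f=7, (2,3) g=1 f=7, (2,4) g=2 f=7, (2,5) g=3 f=7]
step 2: expand (1,6) (f=7, h=4) → closed; open now [(0,3) g=1 f=9, (0,4) g=2 f=9, (0,5) g=3 f=9, (0,6) g=4 f=9, (2,3) g=1 f=7, (2,4) g=2 f=7, (2,5) g=3 f=7, (2,6) g=4 f=7]
step 3: expand (2,6) (f=7, h=3) → closed; open now [(0,3) g=1 f=9, (0,4) g=2 f=9, (0,5) g=3 f=9, (0,6) g=4 f=9, (2,3) g=1 f=7, (2,4) g=2 f=7, (2,5) g=3 f=7, (3,6) g=5 f=7]
step 4: expand (3,6) (f=7, h=2) → closed; open now [(0,3) g=1 f=9, (0,4) g=2 f=9, (0,5) g=3 f=9, (0,6) g=4 f=9, (2,3) g=1 f=7, (2,4) g=2 f=7, (2,5) g=3 f=7, (3,5) g=6 f=9, (4,6) g=6 f=7]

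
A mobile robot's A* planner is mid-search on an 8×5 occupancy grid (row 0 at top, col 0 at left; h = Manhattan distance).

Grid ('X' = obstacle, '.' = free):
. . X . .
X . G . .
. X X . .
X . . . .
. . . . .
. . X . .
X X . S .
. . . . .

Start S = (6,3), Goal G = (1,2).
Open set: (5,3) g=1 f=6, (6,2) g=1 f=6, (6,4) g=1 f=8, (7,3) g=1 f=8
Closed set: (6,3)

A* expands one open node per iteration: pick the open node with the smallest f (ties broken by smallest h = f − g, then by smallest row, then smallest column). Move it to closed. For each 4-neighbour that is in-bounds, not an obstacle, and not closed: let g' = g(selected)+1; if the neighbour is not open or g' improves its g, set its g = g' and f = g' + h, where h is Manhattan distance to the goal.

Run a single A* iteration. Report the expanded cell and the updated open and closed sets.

expanded=(5,3); open=[(4,3) g=2 f=6, (5,4) g=2 f=8, (6,2) g=1 f=6, (6,4) g=1 f=8, (7,3) g=1 f=8]; closed=[(5,3), (6,3)]

step 1: expand (5,3) (f=6, h=5) → closed; open now [(4,3) g=2 f=6, (5,4) g=2 f=8, (6,2) g=1 f=6, (6,4) g=1 f=8, (7,3) g=1 f=8]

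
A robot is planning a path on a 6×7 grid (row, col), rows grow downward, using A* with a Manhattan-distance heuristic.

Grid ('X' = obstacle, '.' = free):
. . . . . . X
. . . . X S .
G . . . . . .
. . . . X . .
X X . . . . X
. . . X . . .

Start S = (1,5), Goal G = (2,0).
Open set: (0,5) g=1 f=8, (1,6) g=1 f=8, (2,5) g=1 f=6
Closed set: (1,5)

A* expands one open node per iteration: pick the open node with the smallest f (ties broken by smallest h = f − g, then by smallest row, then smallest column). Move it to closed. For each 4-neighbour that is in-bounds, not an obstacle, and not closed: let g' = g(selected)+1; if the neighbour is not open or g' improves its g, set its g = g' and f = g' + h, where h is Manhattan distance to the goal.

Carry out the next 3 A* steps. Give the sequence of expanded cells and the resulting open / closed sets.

step 1: expand (2,5) (f=6, h=5) → closed; open now [(0,5) g=1 f=8, (1,6) g=1 f=8, (2,4) g=2 f=6, (2,6) g=2 f=8, (3,5) g=2 f=8]
step 2: expand (2,4) (f=6, h=4) → closed; open now [(0,5) g=1 f=8, (1,6) g=1 f=8, (2,3) g=3 f=6, (2,6) g=2 f=8, (3,5) g=2 f=8]
step 3: expand (2,3) (f=6, h=3) → closed; open now [(0,5) g=1 f=8, (1,3) g=4 f=8, (1,6) g=1 f=8, (2,2) g=4 f=6, (2,6) g=2 f=8, (3,3) g=4 f=8, (3,5) g=2 f=8]

order=[(2,5) → (2,4) → (2,3)]; open=[(0,5) g=1 f=8, (1,3) g=4 f=8, (1,6) g=1 f=8, (2,2) g=4 f=6, (2,6) g=2 f=8, (3,3) g=4 f=8, (3,5) g=2 f=8]; closed=[(1,5), (2,3), (2,4), (2,5)]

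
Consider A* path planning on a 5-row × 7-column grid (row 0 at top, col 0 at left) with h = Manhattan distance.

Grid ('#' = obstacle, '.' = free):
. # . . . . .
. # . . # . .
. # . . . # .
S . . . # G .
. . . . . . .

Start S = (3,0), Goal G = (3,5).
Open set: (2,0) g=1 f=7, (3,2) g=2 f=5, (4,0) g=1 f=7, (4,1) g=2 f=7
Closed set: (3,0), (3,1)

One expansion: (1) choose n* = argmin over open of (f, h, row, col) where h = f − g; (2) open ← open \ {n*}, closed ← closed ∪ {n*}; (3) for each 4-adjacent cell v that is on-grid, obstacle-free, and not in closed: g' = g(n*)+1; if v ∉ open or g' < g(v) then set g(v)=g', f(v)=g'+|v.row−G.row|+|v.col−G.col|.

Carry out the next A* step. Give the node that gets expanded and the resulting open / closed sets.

step 1: expand (3,2) (f=5, h=3) → closed; open now [(2,0) g=1 f=7, (2,2) g=3 f=7, (3,3) g=3 f=5, (4,0) g=1 f=7, (4,1) g=2 f=7, (4,2) g=3 f=7]

expanded=(3,2); open=[(2,0) g=1 f=7, (2,2) g=3 f=7, (3,3) g=3 f=5, (4,0) g=1 f=7, (4,1) g=2 f=7, (4,2) g=3 f=7]; closed=[(3,0), (3,1), (3,2)]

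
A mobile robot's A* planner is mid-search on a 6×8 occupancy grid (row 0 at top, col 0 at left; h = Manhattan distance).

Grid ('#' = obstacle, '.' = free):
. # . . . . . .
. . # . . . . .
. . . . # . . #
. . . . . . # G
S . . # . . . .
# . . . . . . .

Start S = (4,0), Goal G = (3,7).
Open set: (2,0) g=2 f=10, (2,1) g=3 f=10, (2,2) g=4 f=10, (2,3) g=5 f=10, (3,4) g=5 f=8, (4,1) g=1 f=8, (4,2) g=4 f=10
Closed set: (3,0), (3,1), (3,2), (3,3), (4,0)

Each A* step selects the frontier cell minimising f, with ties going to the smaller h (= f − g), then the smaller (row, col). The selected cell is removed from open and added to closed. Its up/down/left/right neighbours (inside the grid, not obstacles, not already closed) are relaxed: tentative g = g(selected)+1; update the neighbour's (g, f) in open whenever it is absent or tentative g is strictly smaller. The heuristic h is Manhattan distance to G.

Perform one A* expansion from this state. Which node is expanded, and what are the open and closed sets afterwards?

expanded=(3,4); open=[(2,0) g=2 f=10, (2,1) g=3 f=10, (2,2) g=4 f=10, (2,3) g=5 f=10, (3,5) g=6 f=8, (4,1) g=1 f=8, (4,2) g=4 f=10, (4,4) g=6 f=10]; closed=[(3,0), (3,1), (3,2), (3,3), (3,4), (4,0)]

step 1: expand (3,4) (f=8, h=3) → closed; open now [(2,0) g=2 f=10, (2,1) g=3 f=10, (2,2) g=4 f=10, (2,3) g=5 f=10, (3,5) g=6 f=8, (4,1) g=1 f=8, (4,2) g=4 f=10, (4,4) g=6 f=10]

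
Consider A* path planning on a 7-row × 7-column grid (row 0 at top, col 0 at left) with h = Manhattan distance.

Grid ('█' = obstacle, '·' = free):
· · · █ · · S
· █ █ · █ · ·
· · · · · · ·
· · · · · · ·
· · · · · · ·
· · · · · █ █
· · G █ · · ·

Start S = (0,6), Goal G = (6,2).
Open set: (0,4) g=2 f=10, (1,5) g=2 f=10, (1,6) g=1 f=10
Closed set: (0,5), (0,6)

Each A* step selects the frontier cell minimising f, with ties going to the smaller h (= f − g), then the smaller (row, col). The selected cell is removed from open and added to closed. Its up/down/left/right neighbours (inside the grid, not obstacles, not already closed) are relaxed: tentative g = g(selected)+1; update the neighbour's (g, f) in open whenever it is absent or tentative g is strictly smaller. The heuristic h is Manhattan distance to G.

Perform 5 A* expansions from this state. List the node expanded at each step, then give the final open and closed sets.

order=[(0,4) → (1,5) → (2,5) → (2,4) → (2,3)]; open=[(1,3) g=6 f=12, (1,6) g=1 f=10, (2,2) g=6 f=10, (2,6) g=4 f=12, (3,3) g=6 f=10, (3,4) g=5 f=10, (3,5) g=4 f=10]; closed=[(0,4), (0,5), (0,6), (1,5), (2,3), (2,4), (2,5)]

step 1: expand (0,4) (f=10, h=8) → closed; open now [(1,5) g=2 f=10, (1,6) g=1 f=10]
step 2: expand (1,5) (f=10, h=8) → closed; open now [(1,6) g=1 f=10, (2,5) g=3 f=10]
step 3: expand (2,5) (f=10, h=7) → closed; open now [(1,6) g=1 f=10, (2,4) g=4 f=10, (2,6) g=4 f=12, (3,5) g=4 f=10]
step 4: expand (2,4) (f=10, h=6) → closed; open now [(1,6) g=1 f=10, (2,3) g=5 f=10, (2,6) g=4 f=12, (3,4) g=5 f=10, (3,5) g=4 f=10]
step 5: expand (2,3) (f=10, h=5) → closed; open now [(1,3) g=6 f=12, (1,6) g=1 f=10, (2,2) g=6 f=10, (2,6) g=4 f=12, (3,3) g=6 f=10, (3,4) g=5 f=10, (3,5) g=4 f=10]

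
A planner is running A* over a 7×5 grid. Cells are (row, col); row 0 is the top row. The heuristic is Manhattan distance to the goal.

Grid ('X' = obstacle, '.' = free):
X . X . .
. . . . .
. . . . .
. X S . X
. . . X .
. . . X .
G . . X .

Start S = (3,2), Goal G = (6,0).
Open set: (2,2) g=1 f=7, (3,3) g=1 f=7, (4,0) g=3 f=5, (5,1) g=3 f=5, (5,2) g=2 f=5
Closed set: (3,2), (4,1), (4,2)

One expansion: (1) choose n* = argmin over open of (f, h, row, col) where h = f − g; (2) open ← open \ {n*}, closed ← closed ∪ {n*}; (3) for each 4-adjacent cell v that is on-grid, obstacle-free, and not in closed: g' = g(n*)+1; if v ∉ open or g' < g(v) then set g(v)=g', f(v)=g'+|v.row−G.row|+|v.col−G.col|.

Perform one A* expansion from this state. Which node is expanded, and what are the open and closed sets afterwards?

expanded=(4,0); open=[(2,2) g=1 f=7, (3,0) g=4 f=7, (3,3) g=1 f=7, (5,0) g=4 f=5, (5,1) g=3 f=5, (5,2) g=2 f=5]; closed=[(3,2), (4,0), (4,1), (4,2)]

step 1: expand (4,0) (f=5, h=2) → closed; open now [(2,2) g=1 f=7, (3,0) g=4 f=7, (3,3) g=1 f=7, (5,0) g=4 f=5, (5,1) g=3 f=5, (5,2) g=2 f=5]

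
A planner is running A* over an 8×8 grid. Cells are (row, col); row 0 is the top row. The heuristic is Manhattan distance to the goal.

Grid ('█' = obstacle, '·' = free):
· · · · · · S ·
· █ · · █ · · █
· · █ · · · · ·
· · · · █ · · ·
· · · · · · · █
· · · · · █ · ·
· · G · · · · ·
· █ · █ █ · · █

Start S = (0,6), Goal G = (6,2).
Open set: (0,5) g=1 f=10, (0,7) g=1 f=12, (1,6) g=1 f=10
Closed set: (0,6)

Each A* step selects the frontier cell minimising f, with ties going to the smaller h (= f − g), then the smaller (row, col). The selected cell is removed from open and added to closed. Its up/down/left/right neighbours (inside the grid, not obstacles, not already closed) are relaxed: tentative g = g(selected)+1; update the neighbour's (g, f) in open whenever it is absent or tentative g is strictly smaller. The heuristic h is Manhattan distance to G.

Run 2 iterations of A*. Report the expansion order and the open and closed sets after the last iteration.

order=[(0,5) → (0,4)]; open=[(0,3) g=3 f=10, (0,7) g=1 f=12, (1,5) g=2 f=10, (1,6) g=1 f=10]; closed=[(0,4), (0,5), (0,6)]

step 1: expand (0,5) (f=10, h=9) → closed; open now [(0,4) g=2 f=10, (0,7) g=1 f=12, (1,5) g=2 f=10, (1,6) g=1 f=10]
step 2: expand (0,4) (f=10, h=8) → closed; open now [(0,3) g=3 f=10, (0,7) g=1 f=12, (1,5) g=2 f=10, (1,6) g=1 f=10]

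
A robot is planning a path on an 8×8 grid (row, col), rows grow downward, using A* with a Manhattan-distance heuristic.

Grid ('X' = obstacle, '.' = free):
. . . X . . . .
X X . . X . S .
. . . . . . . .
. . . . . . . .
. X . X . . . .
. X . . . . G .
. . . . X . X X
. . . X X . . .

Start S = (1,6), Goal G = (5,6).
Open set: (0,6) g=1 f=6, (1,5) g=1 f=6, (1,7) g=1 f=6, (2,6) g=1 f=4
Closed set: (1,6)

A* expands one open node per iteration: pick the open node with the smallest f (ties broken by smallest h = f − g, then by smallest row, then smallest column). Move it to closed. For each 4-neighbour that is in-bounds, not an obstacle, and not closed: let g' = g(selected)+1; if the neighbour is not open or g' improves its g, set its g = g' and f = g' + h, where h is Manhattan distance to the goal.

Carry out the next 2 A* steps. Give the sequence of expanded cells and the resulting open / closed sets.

order=[(2,6) → (3,6)]; open=[(0,6) g=1 f=6, (1,5) g=1 f=6, (1,7) g=1 f=6, (2,5) g=2 f=6, (2,7) g=2 f=6, (3,5) g=3 f=6, (3,7) g=3 f=6, (4,6) g=3 f=4]; closed=[(1,6), (2,6), (3,6)]

step 1: expand (2,6) (f=4, h=3) → closed; open now [(0,6) g=1 f=6, (1,5) g=1 f=6, (1,7) g=1 f=6, (2,5) g=2 f=6, (2,7) g=2 f=6, (3,6) g=2 f=4]
step 2: expand (3,6) (f=4, h=2) → closed; open now [(0,6) g=1 f=6, (1,5) g=1 f=6, (1,7) g=1 f=6, (2,5) g=2 f=6, (2,7) g=2 f=6, (3,5) g=3 f=6, (3,7) g=3 f=6, (4,6) g=3 f=4]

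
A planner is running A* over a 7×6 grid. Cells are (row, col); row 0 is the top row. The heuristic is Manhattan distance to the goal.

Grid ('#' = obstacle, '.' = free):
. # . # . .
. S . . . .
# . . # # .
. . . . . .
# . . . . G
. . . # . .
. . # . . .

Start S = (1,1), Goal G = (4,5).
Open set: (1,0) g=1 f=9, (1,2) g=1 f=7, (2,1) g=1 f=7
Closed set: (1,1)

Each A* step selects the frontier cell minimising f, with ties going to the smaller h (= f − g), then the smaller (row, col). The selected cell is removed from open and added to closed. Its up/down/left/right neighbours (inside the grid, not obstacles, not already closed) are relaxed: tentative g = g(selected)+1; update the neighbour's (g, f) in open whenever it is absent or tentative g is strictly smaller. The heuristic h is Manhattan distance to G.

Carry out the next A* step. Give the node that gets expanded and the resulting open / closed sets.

expanded=(1,2); open=[(0,2) g=2 f=9, (1,0) g=1 f=9, (1,3) g=2 f=7, (2,1) g=1 f=7, (2,2) g=2 f=7]; closed=[(1,1), (1,2)]

step 1: expand (1,2) (f=7, h=6) → closed; open now [(0,2) g=2 f=9, (1,0) g=1 f=9, (1,3) g=2 f=7, (2,1) g=1 f=7, (2,2) g=2 f=7]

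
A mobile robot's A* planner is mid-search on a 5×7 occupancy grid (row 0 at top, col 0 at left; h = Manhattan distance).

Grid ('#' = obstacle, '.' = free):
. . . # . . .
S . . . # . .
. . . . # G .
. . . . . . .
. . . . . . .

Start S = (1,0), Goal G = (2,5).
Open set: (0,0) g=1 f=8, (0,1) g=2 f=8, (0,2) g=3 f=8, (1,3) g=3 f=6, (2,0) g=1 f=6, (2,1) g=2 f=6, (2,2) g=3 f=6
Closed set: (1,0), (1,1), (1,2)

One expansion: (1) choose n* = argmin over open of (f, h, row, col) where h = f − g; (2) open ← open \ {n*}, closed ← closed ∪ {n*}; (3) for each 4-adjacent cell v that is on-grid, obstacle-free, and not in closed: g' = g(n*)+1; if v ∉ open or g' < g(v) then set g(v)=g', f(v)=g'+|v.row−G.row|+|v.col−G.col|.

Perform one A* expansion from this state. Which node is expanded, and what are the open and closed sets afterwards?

step 1: expand (1,3) (f=6, h=3) → closed; open now [(0,0) g=1 f=8, (0,1) g=2 f=8, (0,2) g=3 f=8, (2,0) g=1 f=6, (2,1) g=2 f=6, (2,2) g=3 f=6, (2,3) g=4 f=6]

expanded=(1,3); open=[(0,0) g=1 f=8, (0,1) g=2 f=8, (0,2) g=3 f=8, (2,0) g=1 f=6, (2,1) g=2 f=6, (2,2) g=3 f=6, (2,3) g=4 f=6]; closed=[(1,0), (1,1), (1,2), (1,3)]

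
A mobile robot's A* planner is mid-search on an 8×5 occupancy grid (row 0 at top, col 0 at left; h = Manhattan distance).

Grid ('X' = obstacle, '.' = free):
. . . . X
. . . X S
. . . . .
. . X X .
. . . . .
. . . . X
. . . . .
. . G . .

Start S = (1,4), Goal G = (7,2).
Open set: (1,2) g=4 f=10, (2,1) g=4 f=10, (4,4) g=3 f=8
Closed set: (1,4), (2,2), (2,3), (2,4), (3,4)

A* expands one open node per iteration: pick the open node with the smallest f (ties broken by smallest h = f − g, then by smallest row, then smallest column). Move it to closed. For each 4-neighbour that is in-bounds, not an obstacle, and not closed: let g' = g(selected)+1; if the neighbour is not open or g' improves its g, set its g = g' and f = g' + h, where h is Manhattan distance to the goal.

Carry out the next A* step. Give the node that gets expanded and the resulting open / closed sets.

step 1: expand (4,4) (f=8, h=5) → closed; open now [(1,2) g=4 f=10, (2,1) g=4 f=10, (4,3) g=4 f=8]

expanded=(4,4); open=[(1,2) g=4 f=10, (2,1) g=4 f=10, (4,3) g=4 f=8]; closed=[(1,4), (2,2), (2,3), (2,4), (3,4), (4,4)]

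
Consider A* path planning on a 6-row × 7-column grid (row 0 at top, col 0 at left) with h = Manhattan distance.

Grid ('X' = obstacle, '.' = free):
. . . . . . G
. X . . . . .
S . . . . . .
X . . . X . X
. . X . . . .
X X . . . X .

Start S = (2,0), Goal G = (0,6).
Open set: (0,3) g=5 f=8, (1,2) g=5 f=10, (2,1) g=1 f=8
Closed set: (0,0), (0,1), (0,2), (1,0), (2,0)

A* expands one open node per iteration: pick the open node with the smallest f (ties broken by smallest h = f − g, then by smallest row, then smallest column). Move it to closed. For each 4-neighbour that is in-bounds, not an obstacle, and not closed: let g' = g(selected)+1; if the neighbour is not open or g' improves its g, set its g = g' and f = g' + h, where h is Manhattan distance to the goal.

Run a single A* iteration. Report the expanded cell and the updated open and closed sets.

step 1: expand (0,3) (f=8, h=3) → closed; open now [(0,4) g=6 f=8, (1,2) g=5 f=10, (1,3) g=6 f=10, (2,1) g=1 f=8]

expanded=(0,3); open=[(0,4) g=6 f=8, (1,2) g=5 f=10, (1,3) g=6 f=10, (2,1) g=1 f=8]; closed=[(0,0), (0,1), (0,2), (0,3), (1,0), (2,0)]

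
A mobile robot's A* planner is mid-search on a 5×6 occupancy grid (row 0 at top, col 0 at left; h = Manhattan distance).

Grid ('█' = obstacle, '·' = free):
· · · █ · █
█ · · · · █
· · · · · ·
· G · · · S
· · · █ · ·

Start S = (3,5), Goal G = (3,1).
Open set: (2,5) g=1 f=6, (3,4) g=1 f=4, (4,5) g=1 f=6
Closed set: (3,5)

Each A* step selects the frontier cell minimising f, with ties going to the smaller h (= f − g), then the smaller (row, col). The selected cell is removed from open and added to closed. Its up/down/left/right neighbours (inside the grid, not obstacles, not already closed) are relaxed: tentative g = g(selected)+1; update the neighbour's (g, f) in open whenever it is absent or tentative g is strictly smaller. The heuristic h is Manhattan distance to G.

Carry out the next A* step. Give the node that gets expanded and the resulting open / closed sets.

expanded=(3,4); open=[(2,4) g=2 f=6, (2,5) g=1 f=6, (3,3) g=2 f=4, (4,4) g=2 f=6, (4,5) g=1 f=6]; closed=[(3,4), (3,5)]

step 1: expand (3,4) (f=4, h=3) → closed; open now [(2,4) g=2 f=6, (2,5) g=1 f=6, (3,3) g=2 f=4, (4,4) g=2 f=6, (4,5) g=1 f=6]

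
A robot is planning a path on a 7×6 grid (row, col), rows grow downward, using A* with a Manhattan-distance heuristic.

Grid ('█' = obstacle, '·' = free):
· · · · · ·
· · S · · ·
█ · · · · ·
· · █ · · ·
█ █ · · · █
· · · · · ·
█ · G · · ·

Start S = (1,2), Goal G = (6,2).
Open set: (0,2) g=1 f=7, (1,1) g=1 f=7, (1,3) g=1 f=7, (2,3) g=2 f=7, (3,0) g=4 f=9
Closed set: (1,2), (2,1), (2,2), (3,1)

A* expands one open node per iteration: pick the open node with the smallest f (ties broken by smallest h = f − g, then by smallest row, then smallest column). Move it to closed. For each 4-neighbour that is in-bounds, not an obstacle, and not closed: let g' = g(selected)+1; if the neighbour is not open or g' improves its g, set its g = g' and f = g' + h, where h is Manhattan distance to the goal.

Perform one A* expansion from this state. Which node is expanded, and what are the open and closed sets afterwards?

step 1: expand (2,3) (f=7, h=5) → closed; open now [(0,2) g=1 f=7, (1,1) g=1 f=7, (1,3) g=1 f=7, (2,4) g=3 f=9, (3,0) g=4 f=9, (3,3) g=3 f=7]

expanded=(2,3); open=[(0,2) g=1 f=7, (1,1) g=1 f=7, (1,3) g=1 f=7, (2,4) g=3 f=9, (3,0) g=4 f=9, (3,3) g=3 f=7]; closed=[(1,2), (2,1), (2,2), (2,3), (3,1)]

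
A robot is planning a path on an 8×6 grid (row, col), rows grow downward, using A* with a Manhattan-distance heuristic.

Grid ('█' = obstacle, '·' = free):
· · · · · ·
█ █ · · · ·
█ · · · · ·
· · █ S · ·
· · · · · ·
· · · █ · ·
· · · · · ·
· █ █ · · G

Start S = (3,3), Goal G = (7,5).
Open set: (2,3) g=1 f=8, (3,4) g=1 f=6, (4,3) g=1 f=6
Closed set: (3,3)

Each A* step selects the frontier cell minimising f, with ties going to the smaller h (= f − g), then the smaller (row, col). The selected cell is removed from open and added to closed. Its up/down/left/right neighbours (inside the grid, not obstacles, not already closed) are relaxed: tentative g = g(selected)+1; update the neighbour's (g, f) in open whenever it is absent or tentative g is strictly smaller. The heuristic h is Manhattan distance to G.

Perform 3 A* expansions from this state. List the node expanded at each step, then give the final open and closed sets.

order=[(3,4) → (3,5) → (4,5)]; open=[(2,3) g=1 f=8, (2,4) g=2 f=8, (2,5) g=3 f=8, (4,3) g=1 f=6, (4,4) g=2 f=6, (5,5) g=4 f=6]; closed=[(3,3), (3,4), (3,5), (4,5)]

step 1: expand (3,4) (f=6, h=5) → closed; open now [(2,3) g=1 f=8, (2,4) g=2 f=8, (3,5) g=2 f=6, (4,3) g=1 f=6, (4,4) g=2 f=6]
step 2: expand (3,5) (f=6, h=4) → closed; open now [(2,3) g=1 f=8, (2,4) g=2 f=8, (2,5) g=3 f=8, (4,3) g=1 f=6, (4,4) g=2 f=6, (4,5) g=3 f=6]
step 3: expand (4,5) (f=6, h=3) → closed; open now [(2,3) g=1 f=8, (2,4) g=2 f=8, (2,5) g=3 f=8, (4,3) g=1 f=6, (4,4) g=2 f=6, (5,5) g=4 f=6]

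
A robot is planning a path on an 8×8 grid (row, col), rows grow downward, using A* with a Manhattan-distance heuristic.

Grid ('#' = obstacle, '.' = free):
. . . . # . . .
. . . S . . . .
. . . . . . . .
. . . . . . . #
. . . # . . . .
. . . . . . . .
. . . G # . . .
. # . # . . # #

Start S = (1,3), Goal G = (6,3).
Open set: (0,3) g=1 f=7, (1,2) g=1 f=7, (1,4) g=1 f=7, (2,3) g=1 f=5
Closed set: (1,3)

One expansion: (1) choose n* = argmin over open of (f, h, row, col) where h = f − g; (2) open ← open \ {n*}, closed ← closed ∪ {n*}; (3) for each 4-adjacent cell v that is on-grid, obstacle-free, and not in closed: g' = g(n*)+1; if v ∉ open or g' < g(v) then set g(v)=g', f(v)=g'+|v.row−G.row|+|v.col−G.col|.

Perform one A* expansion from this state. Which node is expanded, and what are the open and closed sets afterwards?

step 1: expand (2,3) (f=5, h=4) → closed; open now [(0,3) g=1 f=7, (1,2) g=1 f=7, (1,4) g=1 f=7, (2,2) g=2 f=7, (2,4) g=2 f=7, (3,3) g=2 f=5]

expanded=(2,3); open=[(0,3) g=1 f=7, (1,2) g=1 f=7, (1,4) g=1 f=7, (2,2) g=2 f=7, (2,4) g=2 f=7, (3,3) g=2 f=5]; closed=[(1,3), (2,3)]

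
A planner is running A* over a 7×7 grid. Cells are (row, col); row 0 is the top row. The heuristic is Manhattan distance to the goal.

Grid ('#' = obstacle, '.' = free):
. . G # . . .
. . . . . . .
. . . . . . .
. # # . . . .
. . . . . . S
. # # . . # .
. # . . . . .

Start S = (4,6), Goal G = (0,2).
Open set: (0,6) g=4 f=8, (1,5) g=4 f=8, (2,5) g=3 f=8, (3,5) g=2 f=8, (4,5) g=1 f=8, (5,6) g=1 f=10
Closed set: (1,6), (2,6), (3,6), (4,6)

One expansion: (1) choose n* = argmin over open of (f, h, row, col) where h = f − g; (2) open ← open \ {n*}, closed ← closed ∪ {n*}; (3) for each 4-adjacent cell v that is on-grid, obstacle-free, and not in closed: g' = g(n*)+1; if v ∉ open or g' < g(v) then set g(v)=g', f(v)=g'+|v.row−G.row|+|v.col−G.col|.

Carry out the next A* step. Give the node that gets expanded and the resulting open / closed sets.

step 1: expand (0,6) (f=8, h=4) → closed; open now [(0,5) g=5 f=8, (1,5) g=4 f=8, (2,5) g=3 f=8, (3,5) g=2 f=8, (4,5) g=1 f=8, (5,6) g=1 f=10]

expanded=(0,6); open=[(0,5) g=5 f=8, (1,5) g=4 f=8, (2,5) g=3 f=8, (3,5) g=2 f=8, (4,5) g=1 f=8, (5,6) g=1 f=10]; closed=[(0,6), (1,6), (2,6), (3,6), (4,6)]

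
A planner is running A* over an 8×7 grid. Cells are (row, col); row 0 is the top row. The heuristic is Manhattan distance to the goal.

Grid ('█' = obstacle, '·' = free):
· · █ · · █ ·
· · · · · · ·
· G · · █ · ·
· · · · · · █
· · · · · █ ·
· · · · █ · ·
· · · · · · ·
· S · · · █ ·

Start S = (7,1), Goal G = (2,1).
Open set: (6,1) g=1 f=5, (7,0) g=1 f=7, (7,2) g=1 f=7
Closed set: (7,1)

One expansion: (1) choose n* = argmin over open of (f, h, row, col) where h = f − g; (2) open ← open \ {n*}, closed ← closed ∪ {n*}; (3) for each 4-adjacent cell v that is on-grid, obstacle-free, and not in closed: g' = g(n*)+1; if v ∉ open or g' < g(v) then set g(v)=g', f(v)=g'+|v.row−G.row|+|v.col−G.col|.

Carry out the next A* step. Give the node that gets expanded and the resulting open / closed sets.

expanded=(6,1); open=[(5,1) g=2 f=5, (6,0) g=2 f=7, (6,2) g=2 f=7, (7,0) g=1 f=7, (7,2) g=1 f=7]; closed=[(6,1), (7,1)]

step 1: expand (6,1) (f=5, h=4) → closed; open now [(5,1) g=2 f=5, (6,0) g=2 f=7, (6,2) g=2 f=7, (7,0) g=1 f=7, (7,2) g=1 f=7]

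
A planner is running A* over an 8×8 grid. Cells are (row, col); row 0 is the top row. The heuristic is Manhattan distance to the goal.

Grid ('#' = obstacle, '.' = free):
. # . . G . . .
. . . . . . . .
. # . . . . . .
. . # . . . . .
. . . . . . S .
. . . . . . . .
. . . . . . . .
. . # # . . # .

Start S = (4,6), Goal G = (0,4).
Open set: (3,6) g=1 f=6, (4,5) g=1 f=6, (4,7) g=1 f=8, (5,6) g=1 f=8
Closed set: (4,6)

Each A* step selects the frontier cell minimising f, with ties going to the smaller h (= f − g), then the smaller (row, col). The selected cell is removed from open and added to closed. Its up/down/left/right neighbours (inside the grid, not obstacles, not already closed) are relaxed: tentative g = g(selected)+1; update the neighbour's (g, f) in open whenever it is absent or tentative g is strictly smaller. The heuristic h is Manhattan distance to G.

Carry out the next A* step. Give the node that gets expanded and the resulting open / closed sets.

expanded=(3,6); open=[(2,6) g=2 f=6, (3,5) g=2 f=6, (3,7) g=2 f=8, (4,5) g=1 f=6, (4,7) g=1 f=8, (5,6) g=1 f=8]; closed=[(3,6), (4,6)]

step 1: expand (3,6) (f=6, h=5) → closed; open now [(2,6) g=2 f=6, (3,5) g=2 f=6, (3,7) g=2 f=8, (4,5) g=1 f=6, (4,7) g=1 f=8, (5,6) g=1 f=8]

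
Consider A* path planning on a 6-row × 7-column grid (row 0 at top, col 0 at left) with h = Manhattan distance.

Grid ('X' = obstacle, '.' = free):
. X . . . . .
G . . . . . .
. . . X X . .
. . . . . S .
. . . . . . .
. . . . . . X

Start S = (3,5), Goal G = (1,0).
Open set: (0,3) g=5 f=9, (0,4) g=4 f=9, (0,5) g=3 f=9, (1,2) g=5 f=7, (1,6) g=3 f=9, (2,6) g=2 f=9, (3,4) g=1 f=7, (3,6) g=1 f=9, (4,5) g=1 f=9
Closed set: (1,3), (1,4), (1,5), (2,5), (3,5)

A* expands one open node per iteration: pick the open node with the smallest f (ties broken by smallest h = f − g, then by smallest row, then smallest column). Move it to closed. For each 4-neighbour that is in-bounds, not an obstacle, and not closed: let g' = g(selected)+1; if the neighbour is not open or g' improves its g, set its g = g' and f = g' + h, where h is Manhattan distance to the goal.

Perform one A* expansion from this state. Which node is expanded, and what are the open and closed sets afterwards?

expanded=(1,2); open=[(0,2) g=6 f=9, (0,3) g=5 f=9, (0,4) g=4 f=9, (0,5) g=3 f=9, (1,1) g=6 f=7, (1,6) g=3 f=9, (2,2) g=6 f=9, (2,6) g=2 f=9, (3,4) g=1 f=7, (3,6) g=1 f=9, (4,5) g=1 f=9]; closed=[(1,2), (1,3), (1,4), (1,5), (2,5), (3,5)]

step 1: expand (1,2) (f=7, h=2) → closed; open now [(0,2) g=6 f=9, (0,3) g=5 f=9, (0,4) g=4 f=9, (0,5) g=3 f=9, (1,1) g=6 f=7, (1,6) g=3 f=9, (2,2) g=6 f=9, (2,6) g=2 f=9, (3,4) g=1 f=7, (3,6) g=1 f=9, (4,5) g=1 f=9]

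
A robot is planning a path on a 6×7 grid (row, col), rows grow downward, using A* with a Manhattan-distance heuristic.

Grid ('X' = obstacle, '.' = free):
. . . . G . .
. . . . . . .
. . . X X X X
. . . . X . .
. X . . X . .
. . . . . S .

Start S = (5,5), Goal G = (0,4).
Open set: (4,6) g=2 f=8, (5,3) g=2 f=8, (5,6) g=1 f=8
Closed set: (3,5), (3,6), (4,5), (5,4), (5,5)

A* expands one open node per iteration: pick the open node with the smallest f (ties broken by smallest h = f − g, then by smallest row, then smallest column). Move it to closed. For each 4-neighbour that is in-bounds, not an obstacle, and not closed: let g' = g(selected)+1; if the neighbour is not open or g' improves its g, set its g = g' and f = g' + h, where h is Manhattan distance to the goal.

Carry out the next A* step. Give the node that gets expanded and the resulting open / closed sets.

step 1: expand (4,6) (f=8, h=6) → closed; open now [(5,3) g=2 f=8, (5,6) g=1 f=8]

expanded=(4,6); open=[(5,3) g=2 f=8, (5,6) g=1 f=8]; closed=[(3,5), (3,6), (4,5), (4,6), (5,4), (5,5)]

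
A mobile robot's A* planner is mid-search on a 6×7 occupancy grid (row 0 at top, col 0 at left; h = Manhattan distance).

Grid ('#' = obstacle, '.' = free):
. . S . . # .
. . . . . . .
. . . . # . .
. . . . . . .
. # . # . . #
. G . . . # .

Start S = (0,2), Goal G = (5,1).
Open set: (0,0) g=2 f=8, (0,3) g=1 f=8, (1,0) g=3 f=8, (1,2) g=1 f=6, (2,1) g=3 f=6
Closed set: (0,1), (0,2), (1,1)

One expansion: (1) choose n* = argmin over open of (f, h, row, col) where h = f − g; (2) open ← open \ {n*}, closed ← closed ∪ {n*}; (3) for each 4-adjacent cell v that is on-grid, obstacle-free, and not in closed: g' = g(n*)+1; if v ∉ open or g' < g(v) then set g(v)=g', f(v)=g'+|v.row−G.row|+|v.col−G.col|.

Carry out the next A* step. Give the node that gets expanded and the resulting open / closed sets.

expanded=(2,1); open=[(0,0) g=2 f=8, (0,3) g=1 f=8, (1,0) g=3 f=8, (1,2) g=1 f=6, (2,0) g=4 f=8, (2,2) g=4 f=8, (3,1) g=4 f=6]; closed=[(0,1), (0,2), (1,1), (2,1)]

step 1: expand (2,1) (f=6, h=3) → closed; open now [(0,0) g=2 f=8, (0,3) g=1 f=8, (1,0) g=3 f=8, (1,2) g=1 f=6, (2,0) g=4 f=8, (2,2) g=4 f=8, (3,1) g=4 f=6]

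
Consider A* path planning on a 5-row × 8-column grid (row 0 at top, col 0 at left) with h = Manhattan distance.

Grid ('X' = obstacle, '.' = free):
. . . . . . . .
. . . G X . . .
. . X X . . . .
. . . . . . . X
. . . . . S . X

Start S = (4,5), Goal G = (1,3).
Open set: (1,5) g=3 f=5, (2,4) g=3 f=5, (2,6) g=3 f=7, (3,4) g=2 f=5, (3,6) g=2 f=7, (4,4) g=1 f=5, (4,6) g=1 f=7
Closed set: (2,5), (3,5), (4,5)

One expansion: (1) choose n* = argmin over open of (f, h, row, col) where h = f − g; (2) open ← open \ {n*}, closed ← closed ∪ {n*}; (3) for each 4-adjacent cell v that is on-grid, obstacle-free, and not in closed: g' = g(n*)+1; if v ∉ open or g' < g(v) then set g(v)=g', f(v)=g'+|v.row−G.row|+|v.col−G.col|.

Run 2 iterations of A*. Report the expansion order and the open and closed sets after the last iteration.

order=[(1,5) → (2,4)]; open=[(0,5) g=4 f=7, (1,6) g=4 f=7, (2,6) g=3 f=7, (3,4) g=2 f=5, (3,6) g=2 f=7, (4,4) g=1 f=5, (4,6) g=1 f=7]; closed=[(1,5), (2,4), (2,5), (3,5), (4,5)]

step 1: expand (1,5) (f=5, h=2) → closed; open now [(0,5) g=4 f=7, (1,6) g=4 f=7, (2,4) g=3 f=5, (2,6) g=3 f=7, (3,4) g=2 f=5, (3,6) g=2 f=7, (4,4) g=1 f=5, (4,6) g=1 f=7]
step 2: expand (2,4) (f=5, h=2) → closed; open now [(0,5) g=4 f=7, (1,6) g=4 f=7, (2,6) g=3 f=7, (3,4) g=2 f=5, (3,6) g=2 f=7, (4,4) g=1 f=5, (4,6) g=1 f=7]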